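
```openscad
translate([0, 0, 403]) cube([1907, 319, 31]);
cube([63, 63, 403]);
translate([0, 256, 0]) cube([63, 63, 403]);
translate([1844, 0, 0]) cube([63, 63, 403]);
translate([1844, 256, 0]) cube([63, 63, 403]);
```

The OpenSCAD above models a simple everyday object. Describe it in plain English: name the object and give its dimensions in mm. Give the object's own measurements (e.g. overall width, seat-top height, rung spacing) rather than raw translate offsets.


A bench: a 1907×319 mm seat slab, 31 mm thick, top at z = 434 mm, on four 63×63 mm square legs flush with the seat corners and standing on z = 0.


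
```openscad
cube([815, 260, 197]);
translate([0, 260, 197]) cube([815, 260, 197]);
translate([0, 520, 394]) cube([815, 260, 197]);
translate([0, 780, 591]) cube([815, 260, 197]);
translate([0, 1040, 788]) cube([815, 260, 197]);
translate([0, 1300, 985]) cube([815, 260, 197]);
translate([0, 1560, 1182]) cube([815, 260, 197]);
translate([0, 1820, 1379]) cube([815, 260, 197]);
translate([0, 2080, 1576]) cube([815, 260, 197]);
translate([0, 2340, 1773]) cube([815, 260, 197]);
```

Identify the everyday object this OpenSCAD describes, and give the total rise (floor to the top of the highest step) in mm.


A staircase. The total rise is 1970 mm.

10 identical blocks, each offset up and back from the previous — a staircase. Each step is 197 mm tall and there are 10 of them, so the total rise is 10 × 197 = 1970 mm.


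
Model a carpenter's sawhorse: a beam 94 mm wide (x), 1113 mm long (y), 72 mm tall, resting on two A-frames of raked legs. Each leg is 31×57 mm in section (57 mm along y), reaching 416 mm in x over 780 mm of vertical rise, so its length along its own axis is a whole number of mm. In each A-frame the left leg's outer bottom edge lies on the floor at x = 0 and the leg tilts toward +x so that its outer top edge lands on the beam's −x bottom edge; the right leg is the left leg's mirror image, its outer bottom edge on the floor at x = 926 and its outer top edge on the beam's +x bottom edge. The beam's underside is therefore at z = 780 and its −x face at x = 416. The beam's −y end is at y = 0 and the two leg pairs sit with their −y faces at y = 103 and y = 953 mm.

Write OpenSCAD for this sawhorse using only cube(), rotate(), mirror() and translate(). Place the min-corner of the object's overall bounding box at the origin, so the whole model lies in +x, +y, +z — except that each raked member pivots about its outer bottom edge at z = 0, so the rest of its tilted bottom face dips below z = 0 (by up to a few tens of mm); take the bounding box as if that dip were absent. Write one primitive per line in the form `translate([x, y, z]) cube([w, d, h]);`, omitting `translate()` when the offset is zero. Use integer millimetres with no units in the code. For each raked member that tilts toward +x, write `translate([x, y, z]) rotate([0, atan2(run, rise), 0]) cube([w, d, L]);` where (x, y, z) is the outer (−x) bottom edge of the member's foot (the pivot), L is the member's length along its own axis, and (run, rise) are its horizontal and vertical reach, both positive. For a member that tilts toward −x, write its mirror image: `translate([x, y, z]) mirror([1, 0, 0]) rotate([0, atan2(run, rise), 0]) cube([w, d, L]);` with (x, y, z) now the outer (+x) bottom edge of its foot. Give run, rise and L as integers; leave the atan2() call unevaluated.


translate([416, 0, 780]) cube([94, 1113, 72]);
translate([0, 103, 0]) rotate([0, atan2(416, 780), 0]) cube([31, 57, 884]);
translate([926, 103, 0]) mirror([1, 0, 0]) rotate([0, atan2(416, 780), 0]) cube([31, 57, 884]);
translate([0, 953, 0]) rotate([0, atan2(416, 780), 0]) cube([31, 57, 884]);
translate([926, 953, 0]) mirror([1, 0, 0]) rotate([0, atan2(416, 780), 0]) cube([31, 57, 884]);


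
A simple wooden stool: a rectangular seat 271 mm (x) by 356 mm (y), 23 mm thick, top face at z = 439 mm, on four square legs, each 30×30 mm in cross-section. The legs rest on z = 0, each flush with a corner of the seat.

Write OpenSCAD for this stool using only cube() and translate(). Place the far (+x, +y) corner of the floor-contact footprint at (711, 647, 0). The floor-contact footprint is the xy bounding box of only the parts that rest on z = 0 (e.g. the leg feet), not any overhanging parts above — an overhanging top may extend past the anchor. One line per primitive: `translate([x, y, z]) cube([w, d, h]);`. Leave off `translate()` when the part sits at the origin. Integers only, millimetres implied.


translate([440, 291, 416]) cube([271, 356, 23]);
translate([440, 291, 0]) cube([30, 30, 416]);
translate([681, 291, 0]) cube([30, 30, 416]);
translate([440, 617, 0]) cube([30, 30, 416]);
translate([681, 617, 0]) cube([30, 30, 416]);


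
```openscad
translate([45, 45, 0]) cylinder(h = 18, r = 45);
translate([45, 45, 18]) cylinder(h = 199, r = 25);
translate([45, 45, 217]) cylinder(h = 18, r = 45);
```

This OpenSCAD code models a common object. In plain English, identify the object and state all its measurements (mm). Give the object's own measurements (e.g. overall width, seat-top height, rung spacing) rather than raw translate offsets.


A spool: two coaxial disc flanges of radius 45 mm and thickness 18 mm, joined by a core cylinder of radius 25 mm and height 199 mm. The lower flange rests on z = 0 and the three cylinders share a vertical axis.


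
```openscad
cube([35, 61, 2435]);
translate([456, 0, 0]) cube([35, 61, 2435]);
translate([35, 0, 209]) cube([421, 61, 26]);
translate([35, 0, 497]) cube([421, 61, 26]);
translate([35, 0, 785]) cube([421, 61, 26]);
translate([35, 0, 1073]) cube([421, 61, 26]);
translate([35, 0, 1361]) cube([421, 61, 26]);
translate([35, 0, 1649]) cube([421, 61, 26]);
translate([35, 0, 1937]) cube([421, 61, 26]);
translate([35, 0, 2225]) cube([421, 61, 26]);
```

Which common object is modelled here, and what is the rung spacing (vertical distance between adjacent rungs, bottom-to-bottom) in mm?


A ladder. The rung spacing is 288 mm.

Two tall 35×61 posts with 8 short bars between them — a ladder. Adjacent rungs sit at z = 209 and z = 497, so the spacing is 497 − 209 = 288 mm.


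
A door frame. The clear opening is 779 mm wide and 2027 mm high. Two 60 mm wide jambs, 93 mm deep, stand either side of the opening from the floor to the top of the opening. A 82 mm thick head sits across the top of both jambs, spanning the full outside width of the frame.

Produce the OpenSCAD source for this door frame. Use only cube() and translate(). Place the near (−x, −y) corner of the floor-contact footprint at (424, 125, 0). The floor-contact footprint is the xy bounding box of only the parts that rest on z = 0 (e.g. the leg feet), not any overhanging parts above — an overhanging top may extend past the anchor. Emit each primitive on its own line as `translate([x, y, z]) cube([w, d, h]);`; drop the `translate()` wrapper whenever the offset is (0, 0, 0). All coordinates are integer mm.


translate([424, 125, 0]) cube([60, 93, 2027]);
translate([1263, 125, 0]) cube([60, 93, 2027]);
translate([424, 125, 2027]) cube([899, 93, 82]);


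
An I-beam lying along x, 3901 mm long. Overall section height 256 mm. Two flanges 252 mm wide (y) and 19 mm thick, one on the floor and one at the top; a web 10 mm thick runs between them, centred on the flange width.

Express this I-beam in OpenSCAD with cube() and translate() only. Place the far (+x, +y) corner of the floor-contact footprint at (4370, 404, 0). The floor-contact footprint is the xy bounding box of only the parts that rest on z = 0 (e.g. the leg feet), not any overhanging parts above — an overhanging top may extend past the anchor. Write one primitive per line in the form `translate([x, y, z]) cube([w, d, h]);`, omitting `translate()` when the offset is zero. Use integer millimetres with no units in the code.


translate([469, 152, 0]) cube([3901, 252, 19]);
translate([469, 273, 19]) cube([3901, 10, 218]);
translate([469, 152, 237]) cube([3901, 252, 19]);


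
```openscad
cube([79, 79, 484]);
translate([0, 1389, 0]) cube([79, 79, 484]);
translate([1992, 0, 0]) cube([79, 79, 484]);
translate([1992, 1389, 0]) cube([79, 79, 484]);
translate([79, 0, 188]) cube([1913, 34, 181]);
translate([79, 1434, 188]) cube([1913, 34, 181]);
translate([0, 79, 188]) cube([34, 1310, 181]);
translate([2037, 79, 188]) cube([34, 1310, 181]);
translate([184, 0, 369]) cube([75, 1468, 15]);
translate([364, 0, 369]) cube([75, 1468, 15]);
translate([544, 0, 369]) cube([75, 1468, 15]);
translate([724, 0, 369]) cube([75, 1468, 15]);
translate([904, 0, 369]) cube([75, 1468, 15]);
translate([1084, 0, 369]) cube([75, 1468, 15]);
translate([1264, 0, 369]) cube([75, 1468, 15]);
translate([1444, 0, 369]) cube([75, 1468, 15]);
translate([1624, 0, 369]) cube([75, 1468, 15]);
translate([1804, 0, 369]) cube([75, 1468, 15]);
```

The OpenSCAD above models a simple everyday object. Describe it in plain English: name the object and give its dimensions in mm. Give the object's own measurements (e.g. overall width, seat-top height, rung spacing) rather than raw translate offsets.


A bed frame 2071 mm long (x) by 1468 mm wide (y). Four 79×79 mm corner posts, 484 mm tall, at the corners of the footprint. Four rails of 34 mm thickness and 181 mm height run between adjacent posts with their undersides at z = 188 mm, their outer faces flush with the outside of the frame (the two x-running rails run between the posts' inner faces; the two y-running rails run between the posts' inner faces). 10 slats, each 75 mm wide (x) and 15 mm thick, lie across the top of the two x-running rails, running the full 1468 mm width of the frame in y; along x they sit between the end posts with a 105 mm gap after the −x posts and between neighbouring slats, leaving 113 mm before the +x posts.


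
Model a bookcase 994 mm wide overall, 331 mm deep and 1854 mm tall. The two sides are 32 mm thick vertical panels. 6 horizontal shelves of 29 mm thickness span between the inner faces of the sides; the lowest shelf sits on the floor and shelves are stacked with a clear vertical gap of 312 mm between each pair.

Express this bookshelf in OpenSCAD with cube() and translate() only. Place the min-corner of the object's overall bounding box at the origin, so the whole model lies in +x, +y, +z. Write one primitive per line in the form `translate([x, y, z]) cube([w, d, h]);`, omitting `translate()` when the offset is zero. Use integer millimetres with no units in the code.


cube([32, 331, 1854]);
translate([962, 0, 0]) cube([32, 331, 1854]);
translate([32, 0, 0]) cube([930, 331, 29]);
translate([32, 0, 341]) cube([930, 331, 29]);
translate([32, 0, 682]) cube([930, 331, 29]);
translate([32, 0, 1023]) cube([930, 331, 29]);
translate([32, 0, 1364]) cube([930, 331, 29]);
translate([32, 0, 1705]) cube([930, 331, 29]);


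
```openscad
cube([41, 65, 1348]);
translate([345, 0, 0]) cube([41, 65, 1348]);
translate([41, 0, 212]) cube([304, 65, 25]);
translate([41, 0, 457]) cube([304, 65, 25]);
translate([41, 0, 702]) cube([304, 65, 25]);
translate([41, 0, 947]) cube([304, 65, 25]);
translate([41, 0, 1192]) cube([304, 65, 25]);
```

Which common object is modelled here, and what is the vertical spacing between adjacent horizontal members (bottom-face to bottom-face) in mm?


A ladder. The rung spacing is 245 mm.

Two tall 41×65 posts with 5 short bars between them — a ladder. Adjacent rungs sit at z = 212 and z = 457, so the spacing is 457 − 212 = 245 mm.


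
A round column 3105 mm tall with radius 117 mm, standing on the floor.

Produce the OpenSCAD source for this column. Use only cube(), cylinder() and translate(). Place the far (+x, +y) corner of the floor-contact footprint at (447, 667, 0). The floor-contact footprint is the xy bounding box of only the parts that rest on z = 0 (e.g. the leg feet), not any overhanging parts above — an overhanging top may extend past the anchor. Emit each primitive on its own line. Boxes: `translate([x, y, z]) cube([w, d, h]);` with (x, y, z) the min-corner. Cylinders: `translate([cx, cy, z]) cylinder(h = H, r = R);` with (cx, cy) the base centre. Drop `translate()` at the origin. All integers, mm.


translate([330, 550, 0]) cylinder(h = 3105, r = 117);


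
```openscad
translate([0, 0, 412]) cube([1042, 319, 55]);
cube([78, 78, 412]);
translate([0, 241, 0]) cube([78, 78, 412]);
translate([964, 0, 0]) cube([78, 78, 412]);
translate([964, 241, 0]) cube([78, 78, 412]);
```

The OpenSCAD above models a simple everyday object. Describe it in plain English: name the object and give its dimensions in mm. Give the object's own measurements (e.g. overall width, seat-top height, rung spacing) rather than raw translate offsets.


A bench: a 1042×319 mm seat slab, 55 mm thick, top at z = 467 mm, on four 78×78 mm square legs flush with the seat corners and standing on z = 0.


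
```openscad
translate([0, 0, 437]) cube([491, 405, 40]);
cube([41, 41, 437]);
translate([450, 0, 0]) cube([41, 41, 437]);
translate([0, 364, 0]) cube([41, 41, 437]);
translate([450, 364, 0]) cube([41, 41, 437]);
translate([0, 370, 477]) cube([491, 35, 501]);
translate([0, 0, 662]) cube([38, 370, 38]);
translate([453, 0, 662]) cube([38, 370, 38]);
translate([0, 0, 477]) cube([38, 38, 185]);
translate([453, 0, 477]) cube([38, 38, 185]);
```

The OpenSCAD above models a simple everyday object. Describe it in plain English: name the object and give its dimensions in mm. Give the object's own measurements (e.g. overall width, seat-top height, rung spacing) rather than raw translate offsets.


A chair. The seat is a 491×405×40 mm slab with its top at z = 477 mm, on four 41×41 mm corner legs (flush with the seat edges, standing on z = 0). A flat backrest 35 mm thick, 501 mm tall, spans the full seat width and rises from the seat top along its +y edge, rear face flush with the rear of the seat. Two armrests of 38×38 mm section run along each side from the seat's front edge to the front of the backrest, top faces 223 mm above the seat top and outer faces flush with the seat's x-edges; a 38×38 mm post under the front of each armrest stands on the seat at the front corner.


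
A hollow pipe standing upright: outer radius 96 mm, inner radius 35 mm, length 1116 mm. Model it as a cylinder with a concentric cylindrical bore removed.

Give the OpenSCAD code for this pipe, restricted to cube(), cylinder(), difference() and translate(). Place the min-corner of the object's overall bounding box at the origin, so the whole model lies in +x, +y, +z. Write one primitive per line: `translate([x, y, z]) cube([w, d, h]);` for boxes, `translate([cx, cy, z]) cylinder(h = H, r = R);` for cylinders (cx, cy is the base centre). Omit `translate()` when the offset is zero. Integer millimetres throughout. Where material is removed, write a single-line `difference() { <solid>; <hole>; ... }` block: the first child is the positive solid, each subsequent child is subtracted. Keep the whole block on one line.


difference() { translate([96, 96, 0]) cylinder(h = 1116, r = 96); translate([96, 96, 0]) cylinder(h = 1116, r = 35); }


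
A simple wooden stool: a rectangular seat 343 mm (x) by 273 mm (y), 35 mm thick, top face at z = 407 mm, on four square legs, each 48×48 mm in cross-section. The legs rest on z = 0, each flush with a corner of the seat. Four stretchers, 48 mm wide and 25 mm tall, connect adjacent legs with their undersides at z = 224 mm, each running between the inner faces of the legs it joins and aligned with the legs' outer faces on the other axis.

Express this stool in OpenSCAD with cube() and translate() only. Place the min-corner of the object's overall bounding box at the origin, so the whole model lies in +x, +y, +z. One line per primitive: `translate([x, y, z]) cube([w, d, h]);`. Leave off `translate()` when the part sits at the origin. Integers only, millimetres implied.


translate([0, 0, 372]) cube([343, 273, 35]);
cube([48, 48, 372]);
translate([295, 0, 0]) cube([48, 48, 372]);
translate([0, 225, 0]) cube([48, 48, 372]);
translate([295, 225, 0]) cube([48, 48, 372]);
translate([48, 0, 224]) cube([247, 48, 25]);
translate([48, 225, 224]) cube([247, 48, 25]);
translate([0, 48, 224]) cube([48, 177, 25]);
translate([295, 48, 224]) cube([48, 177, 25]);


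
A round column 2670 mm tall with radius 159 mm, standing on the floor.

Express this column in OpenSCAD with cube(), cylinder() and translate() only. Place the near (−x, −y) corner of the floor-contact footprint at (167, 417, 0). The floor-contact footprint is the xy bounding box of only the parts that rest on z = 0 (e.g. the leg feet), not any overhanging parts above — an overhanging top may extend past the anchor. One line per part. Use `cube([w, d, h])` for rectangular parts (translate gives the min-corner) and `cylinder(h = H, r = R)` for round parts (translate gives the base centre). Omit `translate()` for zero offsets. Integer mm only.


translate([326, 576, 0]) cylinder(h = 2670, r = 159);


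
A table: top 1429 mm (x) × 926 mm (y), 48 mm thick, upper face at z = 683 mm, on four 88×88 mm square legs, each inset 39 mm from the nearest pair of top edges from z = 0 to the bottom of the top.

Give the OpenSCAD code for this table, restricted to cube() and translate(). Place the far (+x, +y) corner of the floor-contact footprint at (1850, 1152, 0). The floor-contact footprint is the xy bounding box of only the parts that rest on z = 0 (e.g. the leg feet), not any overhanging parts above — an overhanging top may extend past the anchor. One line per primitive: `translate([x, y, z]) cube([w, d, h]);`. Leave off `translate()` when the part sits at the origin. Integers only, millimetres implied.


translate([460, 265, 635]) cube([1429, 926, 48]);
translate([499, 304, 0]) cube([88, 88, 635]);
translate([1762, 304, 0]) cube([88, 88, 635]);
translate([499, 1064, 0]) cube([88, 88, 635]);
translate([1762, 1064, 0]) cube([88, 88, 635]);


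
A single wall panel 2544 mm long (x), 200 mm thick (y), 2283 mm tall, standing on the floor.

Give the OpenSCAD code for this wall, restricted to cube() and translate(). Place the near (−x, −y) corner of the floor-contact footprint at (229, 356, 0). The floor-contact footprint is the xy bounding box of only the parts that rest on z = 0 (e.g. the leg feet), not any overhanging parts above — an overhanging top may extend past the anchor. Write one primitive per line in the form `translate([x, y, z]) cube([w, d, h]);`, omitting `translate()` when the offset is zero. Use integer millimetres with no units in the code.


translate([229, 356, 0]) cube([2544, 200, 2283]);


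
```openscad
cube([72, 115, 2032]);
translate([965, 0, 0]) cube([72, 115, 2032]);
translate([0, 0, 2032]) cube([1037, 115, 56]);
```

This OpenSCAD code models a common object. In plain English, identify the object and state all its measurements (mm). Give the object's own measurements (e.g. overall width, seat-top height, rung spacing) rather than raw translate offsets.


A door frame. The clear opening is 893 mm wide and 2032 mm high. Two 72 mm wide jambs, 115 mm deep, stand either side of the opening from the floor to the top of the opening. A 56 mm thick head sits across the top of both jambs, spanning the full outside width of the frame.


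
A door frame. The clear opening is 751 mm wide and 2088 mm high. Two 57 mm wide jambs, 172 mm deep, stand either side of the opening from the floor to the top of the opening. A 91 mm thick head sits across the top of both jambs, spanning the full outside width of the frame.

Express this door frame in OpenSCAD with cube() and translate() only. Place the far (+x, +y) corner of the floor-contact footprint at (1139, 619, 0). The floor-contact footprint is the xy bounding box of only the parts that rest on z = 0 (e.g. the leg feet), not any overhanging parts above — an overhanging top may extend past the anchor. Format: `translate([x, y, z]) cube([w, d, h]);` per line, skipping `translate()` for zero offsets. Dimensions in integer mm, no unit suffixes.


translate([274, 447, 0]) cube([57, 172, 2088]);
translate([1082, 447, 0]) cube([57, 172, 2088]);
translate([274, 447, 2088]) cube([865, 172, 91]);


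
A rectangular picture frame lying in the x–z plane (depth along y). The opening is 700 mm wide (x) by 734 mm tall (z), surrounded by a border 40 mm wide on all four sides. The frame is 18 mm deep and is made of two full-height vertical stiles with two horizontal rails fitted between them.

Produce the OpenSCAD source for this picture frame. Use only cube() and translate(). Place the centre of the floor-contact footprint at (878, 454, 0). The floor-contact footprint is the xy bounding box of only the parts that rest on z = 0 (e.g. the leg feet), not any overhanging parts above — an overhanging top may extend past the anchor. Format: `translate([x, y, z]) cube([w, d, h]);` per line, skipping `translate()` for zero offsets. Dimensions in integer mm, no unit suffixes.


translate([488, 445, 0]) cube([40, 18, 814]);
translate([1228, 445, 0]) cube([40, 18, 814]);
translate([528, 445, 0]) cube([700, 18, 40]);
translate([528, 445, 774]) cube([700, 18, 40]);


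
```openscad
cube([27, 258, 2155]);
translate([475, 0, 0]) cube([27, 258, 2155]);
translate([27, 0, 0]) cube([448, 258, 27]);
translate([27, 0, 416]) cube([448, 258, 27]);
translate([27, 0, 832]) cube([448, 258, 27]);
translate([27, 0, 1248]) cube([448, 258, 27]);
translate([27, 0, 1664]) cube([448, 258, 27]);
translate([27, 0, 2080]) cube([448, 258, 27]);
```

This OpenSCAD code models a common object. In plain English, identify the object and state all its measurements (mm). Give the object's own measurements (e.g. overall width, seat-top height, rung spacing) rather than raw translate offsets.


An open bookshelf. Two side panels, each 27 mm thick, 258 mm deep and 2155 mm tall, stand 502 mm apart (outside-to-outside). Between them sit 6 shelves, each 27 mm thick and 258 mm deep, spanning the full gap between the sides. The bottom shelf rests on the floor (its underside at z = 0) and the clear gap between one shelf's top and the next shelf's underside is 389 mm.


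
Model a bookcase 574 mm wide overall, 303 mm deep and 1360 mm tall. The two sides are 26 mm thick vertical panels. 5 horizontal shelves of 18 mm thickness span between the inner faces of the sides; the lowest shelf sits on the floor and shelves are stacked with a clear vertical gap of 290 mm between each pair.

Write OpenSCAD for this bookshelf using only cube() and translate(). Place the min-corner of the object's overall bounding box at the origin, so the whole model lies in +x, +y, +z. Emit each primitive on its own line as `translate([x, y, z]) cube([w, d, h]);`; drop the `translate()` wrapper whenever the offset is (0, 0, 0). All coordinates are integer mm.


cube([26, 303, 1360]);
translate([548, 0, 0]) cube([26, 303, 1360]);
translate([26, 0, 0]) cube([522, 303, 18]);
translate([26, 0, 308]) cube([522, 303, 18]);
translate([26, 0, 616]) cube([522, 303, 18]);
translate([26, 0, 924]) cube([522, 303, 18]);
translate([26, 0, 1232]) cube([522, 303, 18]);


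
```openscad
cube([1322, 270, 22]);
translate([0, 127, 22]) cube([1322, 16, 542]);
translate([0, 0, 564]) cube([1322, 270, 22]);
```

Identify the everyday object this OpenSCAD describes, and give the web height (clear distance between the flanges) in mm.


An I-beam. The web height is 542 mm.

Two wide flanges with a thin centred web — an I-beam. Overall 586 mm minus two 22 mm flanges gives a web of 586 − 2·22 = 542 mm.


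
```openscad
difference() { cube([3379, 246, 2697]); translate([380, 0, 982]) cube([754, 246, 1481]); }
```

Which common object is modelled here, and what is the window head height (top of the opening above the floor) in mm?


A wall with a window opening. The window head height is 2463 mm.

A wall with a rectangular opening subtracted — a window. Sill at z = 982, opening 1481 mm tall, so the head is at 982 + 1481 = 2463 mm.


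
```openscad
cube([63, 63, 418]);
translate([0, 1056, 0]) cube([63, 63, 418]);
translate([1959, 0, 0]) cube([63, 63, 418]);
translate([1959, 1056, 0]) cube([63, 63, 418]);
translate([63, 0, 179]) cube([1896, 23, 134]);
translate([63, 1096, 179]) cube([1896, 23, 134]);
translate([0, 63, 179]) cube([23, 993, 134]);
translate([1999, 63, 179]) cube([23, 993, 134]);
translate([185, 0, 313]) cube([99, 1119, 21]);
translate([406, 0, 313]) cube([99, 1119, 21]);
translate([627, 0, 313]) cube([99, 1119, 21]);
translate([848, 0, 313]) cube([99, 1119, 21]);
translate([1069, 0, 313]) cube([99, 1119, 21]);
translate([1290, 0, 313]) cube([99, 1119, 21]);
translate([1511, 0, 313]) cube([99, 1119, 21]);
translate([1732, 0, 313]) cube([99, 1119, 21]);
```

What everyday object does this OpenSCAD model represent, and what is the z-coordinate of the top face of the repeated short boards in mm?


A bed frame. The slat-top height is 334 mm.

Four posts, four rails, and a row of slats — a bed frame. Slats sit on the rails at z = 179 + 134 = 313; with slat thickness 21, the top is 334 mm.


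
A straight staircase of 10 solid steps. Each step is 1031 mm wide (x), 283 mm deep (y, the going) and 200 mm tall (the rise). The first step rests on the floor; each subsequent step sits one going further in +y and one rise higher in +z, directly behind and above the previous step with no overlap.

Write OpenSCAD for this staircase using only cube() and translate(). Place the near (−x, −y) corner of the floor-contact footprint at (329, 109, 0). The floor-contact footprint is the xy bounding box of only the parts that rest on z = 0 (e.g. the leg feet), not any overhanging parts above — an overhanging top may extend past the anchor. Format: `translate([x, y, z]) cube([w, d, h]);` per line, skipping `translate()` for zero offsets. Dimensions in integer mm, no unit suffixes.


translate([329, 109, 0]) cube([1031, 283, 200]);
translate([329, 392, 200]) cube([1031, 283, 200]);
translate([329, 675, 400]) cube([1031, 283, 200]);
translate([329, 958, 600]) cube([1031, 283, 200]);
translate([329, 1241, 800]) cube([1031, 283, 200]);
translate([329, 1524, 1000]) cube([1031, 283, 200]);
translate([329, 1807, 1200]) cube([1031, 283, 200]);
translate([329, 2090, 1400]) cube([1031, 283, 200]);
translate([329, 2373, 1600]) cube([1031, 283, 200]);
translate([329, 2656, 1800]) cube([1031, 283, 200]);


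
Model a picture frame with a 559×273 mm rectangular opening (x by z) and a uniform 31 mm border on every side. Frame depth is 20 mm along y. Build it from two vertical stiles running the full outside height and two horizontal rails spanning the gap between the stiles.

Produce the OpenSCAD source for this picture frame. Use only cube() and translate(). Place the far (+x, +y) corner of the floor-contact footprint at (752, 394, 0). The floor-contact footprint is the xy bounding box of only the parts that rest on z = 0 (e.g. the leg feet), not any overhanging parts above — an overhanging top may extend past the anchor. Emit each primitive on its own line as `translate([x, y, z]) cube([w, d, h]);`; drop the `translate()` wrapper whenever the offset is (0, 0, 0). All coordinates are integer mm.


translate([131, 374, 0]) cube([31, 20, 335]);
translate([721, 374, 0]) cube([31, 20, 335]);
translate([162, 374, 0]) cube([559, 20, 31]);
translate([162, 374, 304]) cube([559, 20, 31]);


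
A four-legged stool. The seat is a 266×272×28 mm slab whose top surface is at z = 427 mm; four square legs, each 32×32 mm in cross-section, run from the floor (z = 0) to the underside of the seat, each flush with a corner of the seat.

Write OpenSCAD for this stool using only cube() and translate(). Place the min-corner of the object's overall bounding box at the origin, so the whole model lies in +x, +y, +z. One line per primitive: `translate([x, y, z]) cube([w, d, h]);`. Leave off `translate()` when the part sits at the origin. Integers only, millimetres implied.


translate([0, 0, 399]) cube([266, 272, 28]);
cube([32, 32, 399]);
translate([234, 0, 0]) cube([32, 32, 399]);
translate([0, 240, 0]) cube([32, 32, 399]);
translate([234, 240, 0]) cube([32, 32, 399]);


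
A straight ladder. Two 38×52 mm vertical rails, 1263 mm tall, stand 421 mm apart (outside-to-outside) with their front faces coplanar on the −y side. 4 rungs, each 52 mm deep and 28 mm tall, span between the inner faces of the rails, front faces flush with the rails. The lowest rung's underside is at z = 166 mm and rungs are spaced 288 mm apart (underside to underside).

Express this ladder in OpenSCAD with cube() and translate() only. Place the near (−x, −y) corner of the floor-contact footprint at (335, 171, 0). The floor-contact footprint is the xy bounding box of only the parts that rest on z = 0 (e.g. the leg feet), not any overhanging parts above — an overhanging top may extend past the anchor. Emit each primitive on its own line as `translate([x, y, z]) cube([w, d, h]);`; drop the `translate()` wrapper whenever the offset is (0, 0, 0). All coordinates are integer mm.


translate([335, 171, 0]) cube([38, 52, 1263]);
translate([718, 171, 0]) cube([38, 52, 1263]);
translate([373, 171, 166]) cube([345, 52, 28]);
translate([373, 171, 454]) cube([345, 52, 28]);
translate([373, 171, 742]) cube([345, 52, 28]);
translate([373, 171, 1030]) cube([345, 52, 28]);


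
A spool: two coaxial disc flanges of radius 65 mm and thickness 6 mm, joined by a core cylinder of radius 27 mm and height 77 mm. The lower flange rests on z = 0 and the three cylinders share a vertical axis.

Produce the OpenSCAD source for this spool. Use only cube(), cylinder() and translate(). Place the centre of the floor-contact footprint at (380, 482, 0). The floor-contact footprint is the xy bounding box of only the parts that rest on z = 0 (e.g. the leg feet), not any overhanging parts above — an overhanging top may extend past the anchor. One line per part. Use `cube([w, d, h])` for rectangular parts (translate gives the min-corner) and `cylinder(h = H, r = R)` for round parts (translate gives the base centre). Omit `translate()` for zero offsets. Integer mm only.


translate([380, 482, 0]) cylinder(h = 6, r = 65);
translate([380, 482, 6]) cylinder(h = 77, r = 27);
translate([380, 482, 83]) cylinder(h = 6, r = 65);


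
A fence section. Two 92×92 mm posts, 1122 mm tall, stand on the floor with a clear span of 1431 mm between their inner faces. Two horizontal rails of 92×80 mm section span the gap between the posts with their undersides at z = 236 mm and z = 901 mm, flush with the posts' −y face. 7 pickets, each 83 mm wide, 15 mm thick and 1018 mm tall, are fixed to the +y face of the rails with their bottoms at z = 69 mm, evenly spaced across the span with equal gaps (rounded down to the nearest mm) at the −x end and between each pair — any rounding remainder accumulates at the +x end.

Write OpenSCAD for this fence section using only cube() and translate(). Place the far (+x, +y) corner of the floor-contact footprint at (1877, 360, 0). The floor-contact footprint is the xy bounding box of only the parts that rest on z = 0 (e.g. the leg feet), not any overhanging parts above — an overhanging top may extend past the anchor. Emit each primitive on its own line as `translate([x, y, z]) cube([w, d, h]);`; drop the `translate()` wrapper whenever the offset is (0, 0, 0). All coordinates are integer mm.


translate([262, 268, 0]) cube([92, 92, 1122]);
translate([1785, 268, 0]) cube([92, 92, 1122]);
translate([354, 268, 236]) cube([1431, 92, 80]);
translate([354, 268, 901]) cube([1431, 92, 80]);
translate([460, 360, 69]) cube([83, 15, 1018]);
translate([649, 360, 69]) cube([83, 15, 1018]);
translate([838, 360, 69]) cube([83, 15, 1018]);
translate([1027, 360, 69]) cube([83, 15, 1018]);
translate([1216, 360, 69]) cube([83, 15, 1018]);
translate([1405, 360, 69]) cube([83, 15, 1018]);
translate([1594, 360, 69]) cube([83, 15, 1018]);


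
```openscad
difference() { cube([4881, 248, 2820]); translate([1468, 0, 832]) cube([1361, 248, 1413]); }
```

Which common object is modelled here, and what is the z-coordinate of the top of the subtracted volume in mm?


A wall with a window opening. The window head height is 2245 mm.

A wall with a rectangular opening subtracted — a window. Sill at z = 832, opening 1413 mm tall, so the head is at 832 + 1413 = 2245 mm.


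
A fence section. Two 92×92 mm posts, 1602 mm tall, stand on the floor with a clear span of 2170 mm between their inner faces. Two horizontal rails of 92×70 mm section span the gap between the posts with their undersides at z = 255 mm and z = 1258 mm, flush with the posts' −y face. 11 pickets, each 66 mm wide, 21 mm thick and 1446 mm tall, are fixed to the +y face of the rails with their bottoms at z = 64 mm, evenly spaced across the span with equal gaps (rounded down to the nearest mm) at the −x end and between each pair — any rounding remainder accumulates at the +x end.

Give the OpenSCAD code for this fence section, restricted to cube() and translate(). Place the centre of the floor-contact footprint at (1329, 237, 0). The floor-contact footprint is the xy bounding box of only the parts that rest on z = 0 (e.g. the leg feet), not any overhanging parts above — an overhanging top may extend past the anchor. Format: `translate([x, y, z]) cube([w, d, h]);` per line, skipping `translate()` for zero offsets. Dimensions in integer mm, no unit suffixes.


translate([152, 191, 0]) cube([92, 92, 1602]);
translate([2414, 191, 0]) cube([92, 92, 1602]);
translate([244, 191, 255]) cube([2170, 92, 70]);
translate([244, 191, 1258]) cube([2170, 92, 70]);
translate([364, 283, 64]) cube([66, 21, 1446]);
translate([550, 283, 64]) cube([66, 21, 1446]);
translate([736, 283, 64]) cube([66, 21, 1446]);
translate([922, 283, 64]) cube([66, 21, 1446]);
translate([1108, 283, 64]) cube([66, 21, 1446]);
translate([1294, 283, 64]) cube([66, 21, 1446]);
translate([1480, 283, 64]) cube([66, 21, 1446]);
translate([1666, 283, 64]) cube([66, 21, 1446]);
translate([1852, 283, 64]) cube([66, 21, 1446]);
translate([2038, 283, 64]) cube([66, 21, 1446]);
translate([2224, 283, 64]) cube([66, 21, 1446]);


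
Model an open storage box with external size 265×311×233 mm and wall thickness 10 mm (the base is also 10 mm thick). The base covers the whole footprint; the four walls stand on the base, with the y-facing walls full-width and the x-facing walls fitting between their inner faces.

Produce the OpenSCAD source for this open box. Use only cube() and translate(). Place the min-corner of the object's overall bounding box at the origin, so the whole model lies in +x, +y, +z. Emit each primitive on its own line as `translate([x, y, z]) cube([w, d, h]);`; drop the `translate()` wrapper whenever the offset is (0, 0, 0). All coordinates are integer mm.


cube([265, 311, 10]);
translate([0, 0, 10]) cube([265, 10, 223]);
translate([0, 301, 10]) cube([265, 10, 223]);
translate([0, 10, 10]) cube([10, 291, 223]);
translate([255, 10, 10]) cube([10, 291, 223]);


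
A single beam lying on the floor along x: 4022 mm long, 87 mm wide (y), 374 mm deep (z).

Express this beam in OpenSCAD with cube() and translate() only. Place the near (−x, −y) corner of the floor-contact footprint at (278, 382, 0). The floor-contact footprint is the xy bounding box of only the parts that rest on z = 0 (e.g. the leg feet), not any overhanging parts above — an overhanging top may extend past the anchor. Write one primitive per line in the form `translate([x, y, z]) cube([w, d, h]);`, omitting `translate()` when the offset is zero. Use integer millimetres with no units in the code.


translate([278, 382, 0]) cube([4022, 87, 374]);


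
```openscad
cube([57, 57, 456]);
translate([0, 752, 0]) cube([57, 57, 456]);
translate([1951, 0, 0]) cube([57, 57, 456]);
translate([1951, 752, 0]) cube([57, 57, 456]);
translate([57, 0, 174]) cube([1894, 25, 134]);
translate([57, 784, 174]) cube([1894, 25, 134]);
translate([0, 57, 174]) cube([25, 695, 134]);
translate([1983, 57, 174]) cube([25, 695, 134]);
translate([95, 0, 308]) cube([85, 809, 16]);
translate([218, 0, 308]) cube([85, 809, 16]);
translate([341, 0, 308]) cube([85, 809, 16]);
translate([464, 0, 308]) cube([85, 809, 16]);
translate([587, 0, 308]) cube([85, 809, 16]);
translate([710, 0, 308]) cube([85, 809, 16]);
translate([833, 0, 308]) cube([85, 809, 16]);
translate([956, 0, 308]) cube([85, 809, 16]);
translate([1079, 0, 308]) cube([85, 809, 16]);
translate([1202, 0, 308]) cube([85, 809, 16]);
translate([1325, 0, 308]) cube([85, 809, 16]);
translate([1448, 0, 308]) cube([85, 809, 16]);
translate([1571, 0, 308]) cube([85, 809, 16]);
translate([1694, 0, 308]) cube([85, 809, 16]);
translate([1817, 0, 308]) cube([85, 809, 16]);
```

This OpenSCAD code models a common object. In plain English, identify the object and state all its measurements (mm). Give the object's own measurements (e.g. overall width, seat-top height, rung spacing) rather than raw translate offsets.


A bed frame 2008 mm long (x) by 809 mm wide (y). Four 57×57 mm corner posts, 456 mm tall, at the corners of the footprint. Four rails of 25 mm thickness and 134 mm height run between adjacent posts with their undersides at z = 174 mm, their outer faces flush with the outside of the frame (the two x-running rails run between the posts' inner faces; the two y-running rails run between the posts' inner faces). 15 slats, each 85 mm wide (x) and 16 mm thick, lie across the top of the two x-running rails, running the full 809 mm width of the frame in y; along x they sit between the end posts with a 38 mm gap after the −x posts and between neighbouring slats, leaving 49 mm before the +x posts.


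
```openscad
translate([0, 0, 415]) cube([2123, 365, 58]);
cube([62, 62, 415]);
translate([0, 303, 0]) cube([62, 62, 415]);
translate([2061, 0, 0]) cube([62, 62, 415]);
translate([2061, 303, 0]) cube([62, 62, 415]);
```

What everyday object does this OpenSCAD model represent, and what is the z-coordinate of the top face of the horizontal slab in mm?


A bench. The seat-top height is 473 mm.

A long slab on four corner posts — a bench. The slab sits at z = 415 with thickness 58, so the top is 415 + 58 = 473 mm.


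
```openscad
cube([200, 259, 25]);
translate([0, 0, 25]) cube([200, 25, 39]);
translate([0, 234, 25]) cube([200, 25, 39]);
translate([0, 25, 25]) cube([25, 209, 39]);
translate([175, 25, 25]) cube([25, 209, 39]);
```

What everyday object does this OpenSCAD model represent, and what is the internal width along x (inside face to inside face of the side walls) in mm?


An open box. The internal width is 150 mm.

A 200×259 base slab with four walls standing on it — an open box. The base is 200 mm wide and the walls are 25 mm thick, so the internal width is 200 − 2 × 25 = 150 mm.


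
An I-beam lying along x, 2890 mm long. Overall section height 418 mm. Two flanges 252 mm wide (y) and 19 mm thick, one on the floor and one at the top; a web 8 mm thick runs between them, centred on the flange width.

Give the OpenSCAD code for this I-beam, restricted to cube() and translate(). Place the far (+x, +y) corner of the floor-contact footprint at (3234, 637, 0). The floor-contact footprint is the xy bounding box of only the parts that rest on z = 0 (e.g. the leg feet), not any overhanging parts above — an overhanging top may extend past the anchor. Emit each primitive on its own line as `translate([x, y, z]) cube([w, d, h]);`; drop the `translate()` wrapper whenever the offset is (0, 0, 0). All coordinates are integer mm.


translate([344, 385, 0]) cube([2890, 252, 19]);
translate([344, 507, 19]) cube([2890, 8, 380]);
translate([344, 385, 399]) cube([2890, 252, 19]);


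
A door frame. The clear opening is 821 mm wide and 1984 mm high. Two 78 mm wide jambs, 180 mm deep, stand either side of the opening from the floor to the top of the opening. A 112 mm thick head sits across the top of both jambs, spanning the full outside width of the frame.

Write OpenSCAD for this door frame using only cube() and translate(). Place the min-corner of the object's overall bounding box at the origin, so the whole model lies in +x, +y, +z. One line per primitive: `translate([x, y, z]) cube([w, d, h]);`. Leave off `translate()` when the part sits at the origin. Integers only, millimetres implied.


cube([78, 180, 1984]);
translate([899, 0, 0]) cube([78, 180, 1984]);
translate([0, 0, 1984]) cube([977, 180, 112]);
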